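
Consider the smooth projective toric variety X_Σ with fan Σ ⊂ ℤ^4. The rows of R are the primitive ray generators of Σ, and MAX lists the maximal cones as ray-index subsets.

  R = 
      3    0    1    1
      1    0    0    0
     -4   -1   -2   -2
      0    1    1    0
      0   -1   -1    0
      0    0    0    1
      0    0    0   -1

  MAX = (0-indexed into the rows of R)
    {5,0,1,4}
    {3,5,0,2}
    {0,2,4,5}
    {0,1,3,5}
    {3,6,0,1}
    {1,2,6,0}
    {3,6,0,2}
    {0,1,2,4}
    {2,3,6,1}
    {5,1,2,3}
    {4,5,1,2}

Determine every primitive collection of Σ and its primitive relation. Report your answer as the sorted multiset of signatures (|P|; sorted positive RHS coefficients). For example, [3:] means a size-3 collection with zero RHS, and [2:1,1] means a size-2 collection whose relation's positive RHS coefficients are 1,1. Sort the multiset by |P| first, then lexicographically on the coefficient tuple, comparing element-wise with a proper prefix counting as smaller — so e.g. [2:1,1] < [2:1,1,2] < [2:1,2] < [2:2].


Minimal non-faces — 5 found among 7 rays, 11 max cones:

  • {3,4}:  v_{3} + v_{4} = 0  ⇒ sig = [2:]
  • {5,6}:  v_{5} + v_{6} = 0  ⇒ sig = [2:]
  • {4,6}:  v_{4} + v_{6} = v_{0} + v_{1} + v_{2}  ⇒ sig = [2:1,1,1]
  • {0,1,2,3}:  v_{0} + v_{1} + v_{2} + v_{3} = v_{6}  ⇒ sig = [4:1]
  • {0,1,2,5}:  v_{0} + v_{1} + v_{2} + v_{5} = v_{4}  ⇒ sig = [4:1]

so the primitive-relation signature multiset is
    [2:]
    [2:]
    [2:1,1,1]
    [4:1]
    [4:1]


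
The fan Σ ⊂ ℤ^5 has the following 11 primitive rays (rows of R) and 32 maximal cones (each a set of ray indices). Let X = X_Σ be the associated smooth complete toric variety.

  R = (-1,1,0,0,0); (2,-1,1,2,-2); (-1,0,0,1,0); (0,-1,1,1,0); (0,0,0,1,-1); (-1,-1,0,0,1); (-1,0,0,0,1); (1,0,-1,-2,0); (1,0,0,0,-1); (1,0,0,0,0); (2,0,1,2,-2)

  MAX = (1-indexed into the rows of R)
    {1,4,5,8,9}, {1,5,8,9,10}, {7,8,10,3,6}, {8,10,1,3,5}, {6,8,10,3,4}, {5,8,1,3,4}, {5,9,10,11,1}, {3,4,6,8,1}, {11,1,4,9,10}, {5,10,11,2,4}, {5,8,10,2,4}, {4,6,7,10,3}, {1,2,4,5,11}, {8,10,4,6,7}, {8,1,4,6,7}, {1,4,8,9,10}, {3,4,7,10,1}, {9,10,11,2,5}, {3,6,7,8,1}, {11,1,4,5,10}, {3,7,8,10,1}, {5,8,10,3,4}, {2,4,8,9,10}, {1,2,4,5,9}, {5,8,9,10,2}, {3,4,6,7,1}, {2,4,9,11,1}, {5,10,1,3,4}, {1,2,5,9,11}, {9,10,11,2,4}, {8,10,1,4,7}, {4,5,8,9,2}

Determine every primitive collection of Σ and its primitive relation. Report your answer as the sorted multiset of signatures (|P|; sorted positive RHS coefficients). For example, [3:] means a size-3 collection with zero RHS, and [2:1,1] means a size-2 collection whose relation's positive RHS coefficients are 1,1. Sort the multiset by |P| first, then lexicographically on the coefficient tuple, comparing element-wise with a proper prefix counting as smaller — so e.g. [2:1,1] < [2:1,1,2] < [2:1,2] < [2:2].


The 20 primitive collections of Σ (r=11, n=5):

  P={7,9}:  v_{7} + v_{9} = 0  ⟹  sig = [2:]
  P={3,9}:  v_{3} + v_{9} = v_{5}  ⟹  sig = [2:1]
  P={5,7}:  v_{5} + v_{7} = v_{3}  ⟹  sig = [2:1]
  P={2,7}:  v_{2} + v_{7} = v_{4} + v_{5} + v_{10}  ⟹  sig = [2:1,1,1]
  P={6,9}:  v_{6} + v_{9} = v_{3} + v_{4} + v_{8}  ⟹  sig = [2:1,1,1]
  P={6,11}:  v_{6} + v_{11} = v_{4} + v_{5} + v_{10}  ⟹  sig = [2:1,1,1]
  P={2,6}:  v_{2} + v_{6} = v_{3} + 2·v_{4} + v_{5} + v_{8} + v_{10}  ⟹  sig = [2:1,1,1,1,2]
  P={7,11}:  v_{7} + v_{11} = v_{1} + v_{4} + v_{5} + 2·v_{10}  ⟹  sig = [2:1,1,1,2]
  P={2,3}:  v_{2} + v_{3} = v_{4} + 2·v_{5} + v_{10}  ⟹  sig = [2:1,1,2]
  P={5,6}:  v_{5} + v_{6} = 2·v_{3} + v_{4} + v_{8}  ⟹  sig = [2:1,1,2]
  P={3,11}:  v_{3} + v_{11} = v_{1} + v_{4} + 2·v_{5} + 2·v_{10}  ⟹  sig = [2:1,1,2,2]
  P={8,11}:  v_{8} + v_{11} = 2·v_{9} + v_{10}  ⟹  sig = [2:1,2]
  P={1,2,10}:  v_{1} + v_{2} + v_{10} = v_{11}  ⟹  sig = [3:1]
  P={1,6,10}:  v_{1} + v_{6} + v_{10} = v_{7}  ⟹  sig = [3:1]
  P={1,2,8}:  v_{1} + v_{2} + v_{8} = 2·v_{9}  ⟹  sig = [3:2]
  P={3,4,7,8}:  v_{3} + v_{4} + v_{7} + v_{8} = v_{6}  ⟹  sig = [4:1]
  P={4,5,9,10}:  v_{4} + v_{5} + v_{9} + v_{10} = v_{2}  ⟹  sig = [4:1]
  P={4,5,9,11}:  v_{4} + v_{5} + v_{9} + v_{11} = v_{1} + 2·v_{2}  ⟹  sig = [4:1,2]
  P={1,3,4,8,10}:  v_{1} + v_{3} + v_{4} + v_{8} + v_{10} = 0  ⟹  sig = [5:]
  P={1,4,5,8,10}:  v_{1} + v_{4} + v_{5} + v_{8} + v_{10} = v_{9}  ⟹  sig = [5:1]

Sorted signature multiset PRS(X):
    [2:]
    [2:1]
    [2:1]
    [2:1,1,1]
    [2:1,1,1]
    [2:1,1,1]
    [2:1,1,1,1,2]
    [2:1,1,1,2]
    [2:1,1,2]
    [2:1,1,2]
    [2:1,1,2,2]
    [2:1,2]
    [3:1]
    [3:1]
    [3:2]
    [4:1]
    [4:1]
    [4:1,2]
    [5:]
    [5:1]


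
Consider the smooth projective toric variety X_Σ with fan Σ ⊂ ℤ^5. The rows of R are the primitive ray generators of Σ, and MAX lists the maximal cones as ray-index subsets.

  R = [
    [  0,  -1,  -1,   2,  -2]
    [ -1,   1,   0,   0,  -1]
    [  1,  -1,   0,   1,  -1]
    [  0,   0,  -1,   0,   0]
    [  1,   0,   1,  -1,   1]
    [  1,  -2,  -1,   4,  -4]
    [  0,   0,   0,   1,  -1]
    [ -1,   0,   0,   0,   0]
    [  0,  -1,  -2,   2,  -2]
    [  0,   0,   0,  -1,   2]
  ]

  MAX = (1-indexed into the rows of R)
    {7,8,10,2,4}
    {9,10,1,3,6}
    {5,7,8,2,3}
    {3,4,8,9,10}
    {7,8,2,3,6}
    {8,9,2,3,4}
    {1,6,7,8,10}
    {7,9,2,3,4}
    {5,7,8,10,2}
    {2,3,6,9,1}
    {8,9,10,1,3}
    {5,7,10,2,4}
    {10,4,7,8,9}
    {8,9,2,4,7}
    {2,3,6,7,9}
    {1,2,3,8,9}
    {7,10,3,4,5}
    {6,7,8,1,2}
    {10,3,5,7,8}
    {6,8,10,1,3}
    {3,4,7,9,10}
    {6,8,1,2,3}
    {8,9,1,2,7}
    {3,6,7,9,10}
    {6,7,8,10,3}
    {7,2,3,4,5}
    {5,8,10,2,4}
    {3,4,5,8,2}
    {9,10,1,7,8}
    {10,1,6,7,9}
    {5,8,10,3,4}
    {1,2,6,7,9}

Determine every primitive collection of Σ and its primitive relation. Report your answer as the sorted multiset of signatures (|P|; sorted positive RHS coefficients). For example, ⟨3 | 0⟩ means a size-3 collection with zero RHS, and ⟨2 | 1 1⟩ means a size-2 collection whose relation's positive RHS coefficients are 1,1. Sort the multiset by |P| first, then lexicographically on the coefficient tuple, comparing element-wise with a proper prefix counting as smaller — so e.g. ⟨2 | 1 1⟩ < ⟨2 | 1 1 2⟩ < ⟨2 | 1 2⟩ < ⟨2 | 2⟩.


Σ has 14 primitive collections:

  P={1,4}:  v_{1} + v_{4} = v_{9} — sig = ⟨2 | 1⟩
  P={1,5}:  v_{1} + v_{5} = v_{3} — sig = ⟨2 | 1⟩
  P={5,9}:  v_{5} + v_{9} = v_{3} + v_{4} — sig = ⟨2 | 1 1⟩
  P={4,6}:  v_{4} + v_{6} = v_{3} + v_{7} + v_{9} — sig = ⟨2 | 1 1 1⟩
  P={5,6}:  v_{5} + v_{6} = 2·v_{3} + v_{7} — sig = ⟨2 | 1 2⟩
  P={2,3,10}:  v_{2} + v_{3} + v_{10} = 0 — sig = ⟨3 | 0⟩
  P={1,3,7}:  v_{1} + v_{3} + v_{7} = v_{6} — sig = ⟨3 | 1⟩
  P={2,6,10}:  v_{2} + v_{6} + v_{10} = v_{1} + v_{7} — sig = ⟨3 | 1 1⟩
  P={1,2,10}:  v_{1} + v_{2} + v_{10} = v_{4} + v_{7} + v_{8} — sig = ⟨3 | 1 1 1⟩
  P={2,9,10}:  v_{2} + v_{9} + v_{10} = 2·v_{4} + v_{7} + v_{8} — sig = ⟨3 | 1 1 2⟩
  P={6,8,9}:  v_{6} + v_{8} + v_{9} = 3·v_{1} — sig = ⟨3 | 3⟩
  P={4,5,7,8}:  v_{4} + v_{5} + v_{7} + v_{8} = 0 — sig = ⟨4 | 0⟩
  P={3,4,7,8}:  v_{3} + v_{4} + v_{7} + v_{8} = v_{1} — sig = ⟨4 | 1⟩
  P={3,7,8,9}:  v_{3} + v_{7} + v_{8} + v_{9} = 2·v_{1} — sig = ⟨4 | 2⟩

Sorted signature multiset PRS(X):
    |P|=2: 5 collections, coeffs (1), (1), (1,1), (1,1,1), (1,2)
    |P|=3: 6 collections, coeffs (), (1), (1,1), (1,1,1), (1,1,2), (3)
    |P|=4: 3 collections, coeffs (), (1), (2)


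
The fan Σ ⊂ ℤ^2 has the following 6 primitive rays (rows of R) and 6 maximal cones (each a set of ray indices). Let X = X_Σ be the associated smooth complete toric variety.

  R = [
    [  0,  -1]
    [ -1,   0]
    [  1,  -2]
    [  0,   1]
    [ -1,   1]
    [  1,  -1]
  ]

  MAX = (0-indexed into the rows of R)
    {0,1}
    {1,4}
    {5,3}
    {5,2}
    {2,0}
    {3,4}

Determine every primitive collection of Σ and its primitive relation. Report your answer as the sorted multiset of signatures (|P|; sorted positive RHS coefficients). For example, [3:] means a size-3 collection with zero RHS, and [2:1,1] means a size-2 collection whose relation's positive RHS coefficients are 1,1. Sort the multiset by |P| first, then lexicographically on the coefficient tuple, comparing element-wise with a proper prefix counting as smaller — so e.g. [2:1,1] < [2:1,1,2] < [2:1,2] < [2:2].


Σ has 9 primitive collections:

  P={0,3}:  v_{0} + v_{3} = 0 ; sig = [2:]
  P={4,5}:  v_{4} + v_{5} = 0 ; sig = [2:]
  P={0,4}:  v_{0} + v_{4} = v_{1} ; sig = [2:1]
  P={0,5}:  v_{0} + v_{5} = v_{2} ; sig = [2:1]
  P={1,3}:  v_{1} + v_{3} = v_{4} ; sig = [2:1]
  P={1,5}:  v_{1} + v_{5} = v_{0} ; sig = [2:1]
  P={2,3}:  v_{2} + v_{3} = v_{5} ; sig = [2:1]
  P={2,4}:  v_{2} + v_{4} = v_{0} ; sig = [2:1]
  P={1,2}:  v_{1} + v_{2} = 2·v_{0} ; sig = [2:2]

Signatures (|P|; sorted positive RHS coefficients), sorted:
    [2:]
    [2:]
    [2:1]
    [2:1]
    [2:1]
    [2:1]
    [2:1]
    [2:1]
    [2:2]


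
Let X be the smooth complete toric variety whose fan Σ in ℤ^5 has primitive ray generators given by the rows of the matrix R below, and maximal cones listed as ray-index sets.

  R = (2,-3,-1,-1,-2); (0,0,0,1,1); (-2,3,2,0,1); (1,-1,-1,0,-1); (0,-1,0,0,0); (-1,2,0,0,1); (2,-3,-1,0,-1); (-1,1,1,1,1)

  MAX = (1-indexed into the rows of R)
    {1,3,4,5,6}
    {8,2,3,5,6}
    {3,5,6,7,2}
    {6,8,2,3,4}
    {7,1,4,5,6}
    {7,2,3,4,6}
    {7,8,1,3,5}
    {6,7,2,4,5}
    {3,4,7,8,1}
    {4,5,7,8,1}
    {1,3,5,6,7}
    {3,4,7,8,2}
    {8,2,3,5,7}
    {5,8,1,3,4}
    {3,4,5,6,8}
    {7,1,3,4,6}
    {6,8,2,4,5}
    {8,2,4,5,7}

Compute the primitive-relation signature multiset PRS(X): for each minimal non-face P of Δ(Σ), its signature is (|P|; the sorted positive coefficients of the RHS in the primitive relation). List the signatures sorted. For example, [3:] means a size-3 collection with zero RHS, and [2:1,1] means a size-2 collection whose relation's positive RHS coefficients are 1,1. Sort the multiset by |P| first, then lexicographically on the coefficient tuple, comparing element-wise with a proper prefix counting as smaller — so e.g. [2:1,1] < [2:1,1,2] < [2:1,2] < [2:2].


5 collections generate NE(X_Σ); each relation:

  • {1,2}:  v_{1} + v_{2} = v_{7}  →  sig = [2:1]
  • {1,6,8}:  v_{1} + v_{6} + v_{8} = 0  →  sig = [3:]
  • {6,7,8}:  v_{6} + v_{7} + v_{8} = v_{2}  →  sig = [3:1]
  • {2,3,4,5}:  v_{2} + v_{3} + v_{4} + v_{5} = v_{8}  →  sig = [4:1]
  • {3,4,5,7}:  v_{3} + v_{4} + v_{5} + v_{7} = v_{1} + v_{8}  →  sig = [4:1,1]

Sorted signature multiset PRS(X):
    [2:1]
    [3:]
    [3:1]
    [4:1]
    [4:1,1]


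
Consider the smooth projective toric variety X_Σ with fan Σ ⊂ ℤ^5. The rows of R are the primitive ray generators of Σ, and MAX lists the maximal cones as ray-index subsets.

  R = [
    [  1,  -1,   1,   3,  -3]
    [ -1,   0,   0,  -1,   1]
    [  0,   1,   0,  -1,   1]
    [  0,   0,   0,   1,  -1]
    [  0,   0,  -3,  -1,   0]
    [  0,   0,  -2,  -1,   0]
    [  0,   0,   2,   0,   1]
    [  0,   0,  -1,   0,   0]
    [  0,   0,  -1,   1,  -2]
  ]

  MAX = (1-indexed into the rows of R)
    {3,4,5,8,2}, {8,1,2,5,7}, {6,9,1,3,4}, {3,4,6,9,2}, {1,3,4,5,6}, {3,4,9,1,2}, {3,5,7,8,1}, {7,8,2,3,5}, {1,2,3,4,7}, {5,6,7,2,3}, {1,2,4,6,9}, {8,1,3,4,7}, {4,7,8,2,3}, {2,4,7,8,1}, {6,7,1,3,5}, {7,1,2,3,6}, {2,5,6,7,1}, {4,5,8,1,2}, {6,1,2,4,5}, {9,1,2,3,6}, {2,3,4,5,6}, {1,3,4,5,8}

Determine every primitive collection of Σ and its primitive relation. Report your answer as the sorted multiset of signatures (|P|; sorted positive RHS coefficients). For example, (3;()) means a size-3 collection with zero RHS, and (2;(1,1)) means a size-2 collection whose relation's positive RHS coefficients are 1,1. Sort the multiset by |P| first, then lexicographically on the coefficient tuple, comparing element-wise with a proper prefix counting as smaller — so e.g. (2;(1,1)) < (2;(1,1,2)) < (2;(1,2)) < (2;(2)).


The 9 primitive collections of Σ (r=9, n=5):

  P = {6,8}:  v_{6} + v_{8} = v_{5}  so sig = (2;(1))
  P = {7,9}:  v_{7} + v_{9} = v_{1} + v_{2} + v_{3}  so sig = (2;(1,1,1))
  P = {8,9}:  v_{8} + v_{9} = 2·v_{4} + v_{6}  so sig = (2;(1,2))
  P = {5,9}:  v_{5} + v_{9} = 2·v_{4} + 2·v_{6}  so sig = (2;(2,2))
  P = {4,6,7}:  v_{4} + v_{6} + v_{7} = 0  so sig = (3;())
  P = {4,5,7}:  v_{4} + v_{5} + v_{7} = v_{8}  so sig = (3;(1))
  P = {1,2,3,8}:  v_{1} + v_{2} + v_{3} + v_{8} = v_{4}  so sig = (4;(1))
  P = {1,2,3,5}:  v_{1} + v_{2} + v_{3} + v_{5} = v_{4} + v_{6}  so sig = (4;(1,1))
  P = {1,2,3,4,6}:  v_{1} + v_{2} + v_{3} + v_{4} + v_{6} = v_{9}  so sig = (5;(1))

Sorted signature multiset PRS(X):
    (2;(1))
    (2;(1,1,1))
    (2;(1,2))
    (2;(2,2))
    (3;())
    (3;(1))
    (4;(1))
    (4;(1,1))
    (5;(1))


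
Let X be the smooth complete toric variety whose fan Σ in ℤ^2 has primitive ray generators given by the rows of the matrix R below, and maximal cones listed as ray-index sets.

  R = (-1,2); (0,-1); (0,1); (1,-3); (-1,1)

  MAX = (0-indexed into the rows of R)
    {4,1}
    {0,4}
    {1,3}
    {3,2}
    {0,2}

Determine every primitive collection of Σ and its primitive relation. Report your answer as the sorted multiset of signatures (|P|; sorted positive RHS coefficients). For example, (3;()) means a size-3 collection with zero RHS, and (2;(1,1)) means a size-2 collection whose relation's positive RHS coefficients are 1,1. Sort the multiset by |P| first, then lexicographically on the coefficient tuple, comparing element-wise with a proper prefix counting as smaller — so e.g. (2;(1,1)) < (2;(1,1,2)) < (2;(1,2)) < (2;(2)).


5 minimal non-faces of Δ(Σ) (on 5 rays):

  P = {1,2}:  v_{1} + v_{2} = 0 — sig = (2;())
  P = {0,1}:  v_{0} + v_{1} = v_{4} — sig = (2;(1))
  P = {0,3}:  v_{0} + v_{3} = v_{1} — sig = (2;(1))
  P = {2,4}:  v_{2} + v_{4} = v_{0} — sig = (2;(1))
  P = {3,4}:  v_{3} + v_{4} = 2·v_{1} — sig = (2;(2))

so the primitive-relation signature multiset is
    (2;())
    (2;(1))
    (2;(1))
    (2;(1))
    (2;(2))


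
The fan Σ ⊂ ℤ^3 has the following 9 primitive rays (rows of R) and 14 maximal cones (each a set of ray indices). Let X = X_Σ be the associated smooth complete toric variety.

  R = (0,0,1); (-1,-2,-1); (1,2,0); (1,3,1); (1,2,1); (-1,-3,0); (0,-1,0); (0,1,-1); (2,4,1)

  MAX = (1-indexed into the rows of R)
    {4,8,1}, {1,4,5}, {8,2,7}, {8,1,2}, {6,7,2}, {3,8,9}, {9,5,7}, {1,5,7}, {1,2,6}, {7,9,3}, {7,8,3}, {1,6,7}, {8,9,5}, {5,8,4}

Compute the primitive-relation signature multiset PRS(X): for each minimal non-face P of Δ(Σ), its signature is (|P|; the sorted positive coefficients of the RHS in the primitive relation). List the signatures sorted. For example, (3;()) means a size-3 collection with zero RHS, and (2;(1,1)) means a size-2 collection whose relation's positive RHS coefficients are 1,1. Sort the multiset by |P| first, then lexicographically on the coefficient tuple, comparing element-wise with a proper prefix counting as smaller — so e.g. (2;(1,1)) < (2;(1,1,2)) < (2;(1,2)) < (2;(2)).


The 20 primitive collections of Σ (r=9, n=3):

  {2,5}:  v_{2} + v_{5} = 0  ⟹  sig = (2;())
  {1,3}:  v_{1} + v_{3} = v_{5}  ⟹  sig = (2;(1))
  {2,9}:  v_{2} + v_{9} = v_{3}  ⟹  sig = (2;(1))
  {3,5}:  v_{3} + v_{5} = v_{9}  ⟹  sig = (2;(1))
  {3,6}:  v_{3} + v_{6} = v_{7}  ⟹  sig = (2;(1))
  {4,6}:  v_{4} + v_{6} = v_{1}  ⟹  sig = (2;(1))
  {4,7}:  v_{4} + v_{7} = v_{5}  ⟹  sig = (2;(1))
  {6,8}:  v_{6} + v_{8} = v_{2}  ⟹  sig = (2;(1))
  {2,3}:  v_{2} + v_{3} = v_{7} + v_{8}  ⟹  sig = (2;(1,1))
  {2,4}:  v_{2} + v_{4} = v_{1} + v_{8}  ⟹  sig = (2;(1,1))
  {5,6}:  v_{5} + v_{6} = v_{1} + v_{7}  ⟹  sig = (2;(1,1))
  {6,9}:  v_{6} + v_{9} = v_{5} + v_{7}  ⟹  sig = (2;(1,1))
  {3,4}:  v_{3} + v_{4} = 2·v_{5} + v_{8}  ⟹  sig = (2;(1,2))
  {4,9}:  v_{4} + v_{9} = 3·v_{5} + v_{8}  ⟹  sig = (2;(1,3))
  {1,9}:  v_{1} + v_{9} = 2·v_{5}  ⟹  sig = (2;(2))
  {1,7,8}:  v_{1} + v_{7} + v_{8} = 0  ⟹  sig = (3;())
  {1,2,7}:  v_{1} + v_{2} + v_{7} = v_{6}  ⟹  sig = (3;(1))
  {1,5,8}:  v_{1} + v_{5} + v_{8} = v_{4}  ⟹  sig = (3;(1))
  {5,7,8}:  v_{5} + v_{7} + v_{8} = v_{3}  ⟹  sig = (3;(1))
  {7,8,9}:  v_{7} + v_{8} + v_{9} = 2·v_{3}  ⟹  sig = (3;(2))

Sorted signature multiset PRS(X):
{ (2;()),  (2;(1)) ×7,  (2;(1,1)) ×4,  (2;(1,2)),  (2;(1,3)),  (2;(2)),  (3;()),  (3;(1)) ×3,  (3;(2)) }


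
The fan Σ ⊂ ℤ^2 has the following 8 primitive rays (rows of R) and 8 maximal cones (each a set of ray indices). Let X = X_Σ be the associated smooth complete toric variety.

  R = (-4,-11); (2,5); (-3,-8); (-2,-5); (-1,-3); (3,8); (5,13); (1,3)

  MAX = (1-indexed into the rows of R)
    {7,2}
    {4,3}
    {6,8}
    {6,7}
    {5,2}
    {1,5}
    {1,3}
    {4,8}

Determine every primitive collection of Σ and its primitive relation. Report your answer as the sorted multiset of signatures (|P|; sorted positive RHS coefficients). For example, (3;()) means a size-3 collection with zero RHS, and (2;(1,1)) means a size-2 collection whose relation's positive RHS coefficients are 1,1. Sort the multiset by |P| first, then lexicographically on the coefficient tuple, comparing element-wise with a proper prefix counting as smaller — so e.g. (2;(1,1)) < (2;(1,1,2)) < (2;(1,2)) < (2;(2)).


Δ(Σ) — 8 vertices, 20 min non-faces:

  {2,4}:  v_{2} + v_{4} = 0  →  sig = (2;())
  {3,6}:  v_{3} + v_{6} = 0  →  sig = (2;())
  {5,8}:  v_{5} + v_{8} = 0  →  sig = (2;())
  {1,6}:  v_{1} + v_{6} = v_{5}  →  sig = (2;(1))
  {1,8}:  v_{1} + v_{8} = v_{3}  →  sig = (2;(1))
  {2,3}:  v_{2} + v_{3} = v_{5}  →  sig = (2;(1))
  {2,6}:  v_{2} + v_{6} = v_{7}  →  sig = (2;(1))
  {2,8}:  v_{2} + v_{8} = v_{6}  →  sig = (2;(1))
  {3,5}:  v_{3} + v_{5} = v_{1}  →  sig = (2;(1))
  {3,7}:  v_{3} + v_{7} = v_{2}  →  sig = (2;(1))
  {3,8}:  v_{3} + v_{8} = v_{4}  →  sig = (2;(1))
  {4,5}:  v_{4} + v_{5} = v_{3}  →  sig = (2;(1))
  {4,6}:  v_{4} + v_{6} = v_{8}  →  sig = (2;(1))
  {4,7}:  v_{4} + v_{7} = v_{6}  →  sig = (2;(1))
  {5,6}:  v_{5} + v_{6} = v_{2}  →  sig = (2;(1))
  {1,7}:  v_{1} + v_{7} = v_{2} + v_{5}  →  sig = (2;(1,1))
  {1,2}:  v_{1} + v_{2} = 2·v_{5}  →  sig = (2;(2))
  {1,4}:  v_{1} + v_{4} = 2·v_{3}  →  sig = (2;(2))
  {5,7}:  v_{5} + v_{7} = 2·v_{2}  →  sig = (2;(2))
  {7,8}:  v_{7} + v_{8} = 2·v_{6}  →  sig = (2;(2))

Sorted signature multiset PRS(X):
    |P|=2: 20 collections, coeffs (), (), (), (1), (1), (1), (1), (1), (1), (1), (1), (1), (1), (1), (1), (1,1), (2), (2), (2), (2)


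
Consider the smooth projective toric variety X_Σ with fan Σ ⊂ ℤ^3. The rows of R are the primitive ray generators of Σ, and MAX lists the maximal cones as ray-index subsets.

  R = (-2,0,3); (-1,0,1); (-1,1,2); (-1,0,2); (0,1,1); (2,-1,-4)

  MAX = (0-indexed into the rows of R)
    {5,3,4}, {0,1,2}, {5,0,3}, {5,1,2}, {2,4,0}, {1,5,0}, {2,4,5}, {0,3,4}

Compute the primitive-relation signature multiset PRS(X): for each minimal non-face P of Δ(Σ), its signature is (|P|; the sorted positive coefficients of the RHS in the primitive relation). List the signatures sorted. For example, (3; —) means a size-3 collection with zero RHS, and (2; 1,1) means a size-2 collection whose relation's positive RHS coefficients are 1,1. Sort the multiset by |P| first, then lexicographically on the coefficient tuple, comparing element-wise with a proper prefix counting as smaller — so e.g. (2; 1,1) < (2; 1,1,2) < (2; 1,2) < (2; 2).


Primitive collections (5):

  {1,3}:  v_{1} + v_{3} = v_{0}  ⟹  sig = (2; 1)
  {1,4}:  v_{1} + v_{4} = v_{2}  ⟹  sig = (2; 1)
  {2,3}:  v_{2} + v_{3} = v_{0} + v_{4}  ⟹  sig = (2; 1,1)
  {0,4,5}:  v_{0} + v_{4} + v_{5} = 0  ⟹  sig = (3; —)
  {0,2,5}:  v_{0} + v_{2} + v_{5} = v_{1}  ⟹  sig = (3; 1)

Hence PRS(X_Σ) =
    (2; 1)
    (2; 1)
    (2; 1,1)
    (3; —)
    (3; 1)


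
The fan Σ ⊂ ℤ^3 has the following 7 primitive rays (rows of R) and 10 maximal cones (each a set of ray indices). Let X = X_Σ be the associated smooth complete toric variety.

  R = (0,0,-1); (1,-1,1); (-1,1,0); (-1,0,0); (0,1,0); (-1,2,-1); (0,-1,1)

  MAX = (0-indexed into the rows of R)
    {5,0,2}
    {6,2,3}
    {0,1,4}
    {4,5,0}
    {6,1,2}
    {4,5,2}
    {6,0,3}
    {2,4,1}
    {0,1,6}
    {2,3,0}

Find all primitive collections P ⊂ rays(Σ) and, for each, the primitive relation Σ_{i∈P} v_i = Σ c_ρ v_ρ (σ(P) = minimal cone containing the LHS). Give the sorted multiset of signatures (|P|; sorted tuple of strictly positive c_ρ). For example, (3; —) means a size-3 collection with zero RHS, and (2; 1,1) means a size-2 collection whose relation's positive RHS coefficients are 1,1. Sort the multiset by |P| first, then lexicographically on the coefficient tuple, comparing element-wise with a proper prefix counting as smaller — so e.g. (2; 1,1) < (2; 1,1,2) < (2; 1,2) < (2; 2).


9 minimal non-faces of Δ(Σ) (on 7 rays):

  {1,3}:  v_{1} + v_{3} = v_{6}  so sig = (2; 1)
  {1,5}:  v_{1} + v_{5} = v_{4}  so sig = (2; 1)
  {3,4}:  v_{3} + v_{4} = v_{2}  so sig = (2; 1)
  {5,6}:  v_{5} + v_{6} = v_{2}  so sig = (2; 1)
  {4,6}:  v_{4} + v_{6} = v_{1} + v_{2}  so sig = (2; 1,1)
  {3,5}:  v_{3} + v_{5} = v_{0} + 2·v_{2}  so sig = (2; 1,2)
  {0,1,2}:  v_{0} + v_{1} + v_{2} = 0  so sig = (3; —)
  {0,2,4}:  v_{0} + v_{2} + v_{4} = v_{5}  so sig = (3; 1)
  {0,2,6}:  v_{0} + v_{2} + v_{6} = v_{3}  so sig = (3; 1)

so the primitive-relation signature multiset is
[(2; 1), (2; 1), (2; 1), (2; 1), (2; 1,1), (2; 1,2), (3; —), (3; 1), (3; 1)]


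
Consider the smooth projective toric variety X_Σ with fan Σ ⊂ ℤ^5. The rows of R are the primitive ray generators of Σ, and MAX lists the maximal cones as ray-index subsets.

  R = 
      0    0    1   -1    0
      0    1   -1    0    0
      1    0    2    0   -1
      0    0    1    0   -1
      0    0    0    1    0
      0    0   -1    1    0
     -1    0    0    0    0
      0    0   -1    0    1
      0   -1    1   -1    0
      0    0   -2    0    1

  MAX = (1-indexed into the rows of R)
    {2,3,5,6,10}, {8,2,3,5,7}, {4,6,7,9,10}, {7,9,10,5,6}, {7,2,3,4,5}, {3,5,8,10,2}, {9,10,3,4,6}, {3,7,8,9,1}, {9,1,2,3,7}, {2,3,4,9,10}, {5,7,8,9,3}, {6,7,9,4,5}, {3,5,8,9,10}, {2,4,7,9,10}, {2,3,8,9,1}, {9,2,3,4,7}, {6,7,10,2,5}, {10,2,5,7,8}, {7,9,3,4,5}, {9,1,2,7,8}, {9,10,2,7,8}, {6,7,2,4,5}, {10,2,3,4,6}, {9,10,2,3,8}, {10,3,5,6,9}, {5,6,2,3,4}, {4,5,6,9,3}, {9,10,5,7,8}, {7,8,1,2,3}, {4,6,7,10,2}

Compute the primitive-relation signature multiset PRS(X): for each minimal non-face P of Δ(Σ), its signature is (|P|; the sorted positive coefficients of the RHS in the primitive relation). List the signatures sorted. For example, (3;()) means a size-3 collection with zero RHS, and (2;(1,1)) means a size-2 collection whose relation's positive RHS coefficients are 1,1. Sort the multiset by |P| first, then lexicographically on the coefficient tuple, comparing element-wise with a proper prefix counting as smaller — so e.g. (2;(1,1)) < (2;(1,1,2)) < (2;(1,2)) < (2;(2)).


12 collections generate NE(X_Σ); each relation:

  P={1,6}:  v_{1} + v_{6} = 0 — sig = (2;())
  P={4,8}:  v_{4} + v_{8} = 0 — sig = (2;())
  P={6,8}:  v_{6} + v_{8} = v_{5} + v_{10} — sig = (2;(1,1))
  P={1,5}:  v_{1} + v_{5} = v_{3} + v_{7} + v_{8} — sig = (2;(1,1,1))
  P={1,10}:  v_{1} + v_{10} = v_{2} + v_{8} + v_{9} — sig = (2;(1,1,1))
  P={1,4}:  v_{1} + v_{4} = v_{2} + v_{3} + v_{7} + v_{9} — sig = (2;(1,1,1,1))
  P={2,5,9}:  v_{2} + v_{5} + v_{9} = 0 — sig = (3;())
  P={3,7,10}:  v_{3} + v_{7} + v_{10} = 0 — sig = (3;())
  P={4,5,10}:  v_{4} + v_{5} + v_{10} = v_{6} — sig = (3;(1))
  P={2,6,9}:  v_{2} + v_{6} + v_{9} = v_{4} + v_{10} — sig = (3;(1,1))
  P={3,6,7}:  v_{3} + v_{6} + v_{7} = v_{4} + v_{5} — sig = (3;(1,1))
  P={2,3,7,8,9}:  v_{2} + v_{3} + v_{7} + v_{8} + v_{9} = v_{1} — sig = (5;(1))

Signatures (|P|; sorted positive RHS coefficients), sorted:
[(2;()), (2;()), (2;(1,1)), (2;(1,1,1)), (2;(1,1,1)), (2;(1,1,1,1)), (3;()), (3;()), (3;(1)), (3;(1,1)), (3;(1,1)), (5;(1))]


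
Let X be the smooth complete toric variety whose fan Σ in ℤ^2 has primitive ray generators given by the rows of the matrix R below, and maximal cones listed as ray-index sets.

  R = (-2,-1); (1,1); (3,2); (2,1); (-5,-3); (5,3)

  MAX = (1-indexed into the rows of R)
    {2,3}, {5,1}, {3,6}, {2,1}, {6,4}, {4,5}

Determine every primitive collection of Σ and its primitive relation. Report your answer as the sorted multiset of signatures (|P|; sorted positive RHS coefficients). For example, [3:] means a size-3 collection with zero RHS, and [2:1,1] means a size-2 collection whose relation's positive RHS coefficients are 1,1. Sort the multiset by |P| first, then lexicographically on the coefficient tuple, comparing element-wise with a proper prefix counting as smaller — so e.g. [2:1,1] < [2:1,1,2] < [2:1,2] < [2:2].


Δ(Σ) — 6 vertices, 9 min non-faces:

  • {1,4}:  v_{1} + v_{4} = 0  so sig = [2:]
  • {5,6}:  v_{5} + v_{6} = 0  so sig = [2:]
  • {1,3}:  v_{1} + v_{3} = v_{2}  so sig = [2:1]
  • {1,6}:  v_{1} + v_{6} = v_{3}  so sig = [2:1]
  • {2,4}:  v_{2} + v_{4} = v_{3}  so sig = [2:1]
  • {3,4}:  v_{3} + v_{4} = v_{6}  so sig = [2:1]
  • {3,5}:  v_{3} + v_{5} = v_{1}  so sig = [2:1]
  • {2,5}:  v_{2} + v_{5} = 2·v_{1}  so sig = [2:2]
  • {2,6}:  v_{2} + v_{6} = 2·v_{3}  so sig = [2:2]

so the primitive-relation signature multiset is
    |P|=2: 9 collections, coeffs (), (), (1), (1), (1), (1), (1), (2), (2)


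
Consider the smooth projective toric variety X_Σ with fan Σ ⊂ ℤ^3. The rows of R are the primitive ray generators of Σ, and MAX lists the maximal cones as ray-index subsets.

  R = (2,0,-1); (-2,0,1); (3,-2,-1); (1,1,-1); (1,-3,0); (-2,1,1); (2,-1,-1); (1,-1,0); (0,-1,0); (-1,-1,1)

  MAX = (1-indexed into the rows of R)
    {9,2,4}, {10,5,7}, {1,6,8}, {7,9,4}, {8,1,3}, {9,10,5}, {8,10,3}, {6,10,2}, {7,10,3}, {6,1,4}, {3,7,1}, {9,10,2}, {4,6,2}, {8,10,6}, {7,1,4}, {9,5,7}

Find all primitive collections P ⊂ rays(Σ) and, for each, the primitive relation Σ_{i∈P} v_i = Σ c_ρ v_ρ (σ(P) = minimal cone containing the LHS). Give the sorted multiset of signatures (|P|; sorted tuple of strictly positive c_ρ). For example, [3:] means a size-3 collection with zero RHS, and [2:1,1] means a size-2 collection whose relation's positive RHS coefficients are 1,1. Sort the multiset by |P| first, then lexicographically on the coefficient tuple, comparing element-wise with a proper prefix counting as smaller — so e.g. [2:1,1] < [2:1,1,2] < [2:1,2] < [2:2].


Primitive collections (22):

  P = {1,2}:  v_{1} + v_{2} = 0  so sig = [2:]
  P = {4,10}:  v_{4} + v_{10} = 0  so sig = [2:]
  P = {6,7}:  v_{6} + v_{7} = 0  so sig = [2:]
  P = {1,9}:  v_{1} + v_{9} = v_{7}  so sig = [2:1]
  P = {1,10}:  v_{1} + v_{10} = v_{8}  so sig = [2:1]
  P = {2,7}:  v_{2} + v_{7} = v_{9}  so sig = [2:1]
  P = {2,8}:  v_{2} + v_{8} = v_{10}  so sig = [2:1]
  P = {3,6}:  v_{3} + v_{6} = v_{8}  so sig = [2:1]
  P = {4,8}:  v_{4} + v_{8} = v_{1}  so sig = [2:1]
  P = {6,9}:  v_{6} + v_{9} = v_{2}  so sig = [2:1]
  P = {7,8}:  v_{7} + v_{8} = v_{3}  so sig = [2:1]
  P = {2,3}:  v_{2} + v_{3} = v_{7} + v_{10}  so sig = [2:1,1]
  P = {3,4}:  v_{3} + v_{4} = v_{1} + v_{7}  so sig = [2:1,1]
  P = {4,5}:  v_{4} + v_{5} = v_{7} + v_{9}  so sig = [2:1,1]
  P = {5,6}:  v_{5} + v_{6} = v_{9} + v_{10}  so sig = [2:1,1]
  P = {8,9}:  v_{8} + v_{9} = v_{7} + v_{10}  so sig = [2:1,1]
  P = {1,5}:  v_{1} + v_{5} = 2·v_{7} + v_{10}  so sig = [2:1,2]
  P = {2,5}:  v_{2} + v_{5} = 2·v_{9} + v_{10}  so sig = [2:1,2]
  P = {3,9}:  v_{3} + v_{9} = 2·v_{7} + v_{10}  so sig = [2:1,2]
  P = {5,8}:  v_{5} + v_{8} = 2·v_{7} + 2·v_{10}  so sig = [2:2,2]
  P = {3,5}:  v_{3} + v_{5} = 3·v_{7} + 2·v_{10}  so sig = [2:2,3]
  P = {7,9,10}:  v_{7} + v_{9} + v_{10} = v_{5}  so sig = [3:1]

so the primitive-relation signature multiset is
{ [2:] ×3,  [2:1] ×8,  [2:1,1] ×5,  [2:1,2] ×3,  [2:2,2],  [2:2,3],  [3:1] }


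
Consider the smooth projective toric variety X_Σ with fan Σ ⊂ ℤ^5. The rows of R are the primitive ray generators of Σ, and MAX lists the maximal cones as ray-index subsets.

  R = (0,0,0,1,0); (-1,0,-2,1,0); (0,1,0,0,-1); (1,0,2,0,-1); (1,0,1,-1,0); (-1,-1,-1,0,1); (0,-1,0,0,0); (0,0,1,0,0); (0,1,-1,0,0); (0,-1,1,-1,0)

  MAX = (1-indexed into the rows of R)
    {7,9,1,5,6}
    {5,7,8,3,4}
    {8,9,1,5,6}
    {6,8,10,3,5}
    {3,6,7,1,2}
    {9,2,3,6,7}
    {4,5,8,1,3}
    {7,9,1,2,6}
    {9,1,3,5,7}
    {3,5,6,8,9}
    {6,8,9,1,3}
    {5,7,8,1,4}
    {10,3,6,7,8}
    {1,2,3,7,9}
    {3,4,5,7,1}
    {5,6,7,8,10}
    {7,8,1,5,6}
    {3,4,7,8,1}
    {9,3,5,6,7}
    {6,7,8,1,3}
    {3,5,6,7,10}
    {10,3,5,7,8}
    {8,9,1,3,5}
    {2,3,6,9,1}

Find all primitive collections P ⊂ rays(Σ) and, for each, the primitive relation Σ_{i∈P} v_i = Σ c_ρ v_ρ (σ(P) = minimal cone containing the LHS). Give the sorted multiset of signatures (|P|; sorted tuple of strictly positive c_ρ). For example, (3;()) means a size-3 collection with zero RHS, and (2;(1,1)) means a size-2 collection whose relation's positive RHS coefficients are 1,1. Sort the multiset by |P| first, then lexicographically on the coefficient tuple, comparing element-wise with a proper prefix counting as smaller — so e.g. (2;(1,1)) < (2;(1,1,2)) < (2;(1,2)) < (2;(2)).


Primitive collections (14):

  P={1,10}:  v_{1} + v_{10} = v_{7} + v_{8}  so sig = (2;(1,1))
  P={2,5}:  v_{2} + v_{5} = v_{7} + v_{9}  so sig = (2;(1,1))
  P={4,6}:  v_{4} + v_{6} = v_{7} + v_{8}  so sig = (2;(1,1))
  P={2,4}:  v_{2} + v_{4} = v_{1} + v_{3} + v_{7}  so sig = (2;(1,1,1))
  P={2,8}:  v_{2} + v_{8} = v_{1} + v_{3} + v_{6}  so sig = (2;(1,1,1))
  P={2,10}:  v_{2} + v_{10} = v_{3} + v_{6} + v_{7}  so sig = (2;(1,1,1))
  P={4,9}:  v_{4} + v_{9} = v_{1} + v_{3} + v_{5}  so sig = (2;(1,1,1))
  P={9,10}:  v_{9} + v_{10} = v_{3} + v_{5} + v_{6}  so sig = (2;(1,1,1))
  P={4,10}:  v_{4} + v_{10} = v_{3} + v_{5} + 2·v_{7} + 2·v_{8}  so sig = (2;(1,1,2,2))
  P={7,8,9}:  v_{7} + v_{8} + v_{9} = 0  so sig = (3;())
  P={1,3,5,6}:  v_{1} + v_{3} + v_{5} + v_{6} = 0  so sig = (4;())
  P={1,3,5,7,8}:  v_{1} + v_{3} + v_{5} + v_{7} + v_{8} = v_{4}  so sig = (5;(1))
  P={1,3,6,7,9}:  v_{1} + v_{3} + v_{6} + v_{7} + v_{9} = v_{2}  so sig = (5;(1))
  P={3,5,6,7,8}:  v_{3} + v_{5} + v_{6} + v_{7} + v_{8} = v_{10}  so sig = (5;(1))

Sorted signature multiset PRS(X):
{ (2;(1,1)) ×3,  (2;(1,1,1)) ×5,  (2;(1,1,2,2)),  (3;()),  (4;()),  (5;(1)) ×3 }


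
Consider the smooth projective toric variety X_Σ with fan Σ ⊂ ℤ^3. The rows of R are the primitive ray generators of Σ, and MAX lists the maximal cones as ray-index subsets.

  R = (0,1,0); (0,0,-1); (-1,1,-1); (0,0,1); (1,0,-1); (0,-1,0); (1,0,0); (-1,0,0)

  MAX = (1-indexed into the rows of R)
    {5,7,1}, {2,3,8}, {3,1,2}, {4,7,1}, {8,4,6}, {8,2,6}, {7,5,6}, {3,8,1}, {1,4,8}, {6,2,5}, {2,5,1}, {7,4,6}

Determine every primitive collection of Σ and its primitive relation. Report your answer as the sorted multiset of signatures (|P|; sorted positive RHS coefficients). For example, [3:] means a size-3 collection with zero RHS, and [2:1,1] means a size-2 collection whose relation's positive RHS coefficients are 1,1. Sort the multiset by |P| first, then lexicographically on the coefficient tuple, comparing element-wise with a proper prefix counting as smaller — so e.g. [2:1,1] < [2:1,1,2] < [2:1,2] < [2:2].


The 11 primitive collections of Σ (r=8, n=3):

  P={1,6}:  v_{1} + v_{6} = 0  ⟹  sig = [2:]
  P={2,4}:  v_{2} + v_{4} = 0  ⟹  sig = [2:]
  P={7,8}:  v_{7} + v_{8} = 0  ⟹  sig = [2:]
  P={2,7}:  v_{2} + v_{7} = v_{5}  ⟹  sig = [2:1]
  P={4,5}:  v_{4} + v_{5} = v_{7}  ⟹  sig = [2:1]
  P={5,8}:  v_{5} + v_{8} = v_{2}  ⟹  sig = [2:1]
  P={3,4}:  v_{3} + v_{4} = v_{1} + v_{8}  ⟹  sig = [2:1,1]
  P={3,6}:  v_{3} + v_{6} = v_{2} + v_{8}  ⟹  sig = [2:1,1]
  P={3,7}:  v_{3} + v_{7} = v_{1} + v_{2}  ⟹  sig = [2:1,1]
  P={3,5}:  v_{3} + v_{5} = v_{1} + 2·v_{2}  ⟹  sig = [2:1,2]
  P={1,2,8}:  v_{1} + v_{2} + v_{8} = v_{3}  ⟹  sig = [3:1]

Signatures (|P|; sorted positive RHS coefficients), sorted:
{ [2:] ×3,  [2:1] ×3,  [2:1,1] ×3,  [2:1,2],  [3:1] }


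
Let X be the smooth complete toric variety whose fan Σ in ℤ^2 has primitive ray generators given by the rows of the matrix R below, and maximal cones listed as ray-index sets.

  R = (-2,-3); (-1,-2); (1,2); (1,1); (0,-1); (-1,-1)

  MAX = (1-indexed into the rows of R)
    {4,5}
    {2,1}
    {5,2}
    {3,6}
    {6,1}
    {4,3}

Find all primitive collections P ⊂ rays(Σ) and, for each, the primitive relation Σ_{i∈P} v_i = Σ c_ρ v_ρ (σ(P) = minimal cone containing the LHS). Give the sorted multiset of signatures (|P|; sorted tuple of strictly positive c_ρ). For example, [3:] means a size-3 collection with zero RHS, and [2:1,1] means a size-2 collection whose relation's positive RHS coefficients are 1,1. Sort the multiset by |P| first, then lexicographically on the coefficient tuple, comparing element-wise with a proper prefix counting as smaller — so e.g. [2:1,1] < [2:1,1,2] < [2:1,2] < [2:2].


Δ(Σ) — 6 vertices, 9 min non-faces:

  • {2,3}:  v_{2} + v_{3} = 0 ; sig = [2:]
  • {4,6}:  v_{4} + v_{6} = 0 ; sig = [2:]
  • {1,3}:  v_{1} + v_{3} = v_{6} ; sig = [2:1]
  • {1,4}:  v_{1} + v_{4} = v_{2} ; sig = [2:1]
  • {2,4}:  v_{2} + v_{4} = v_{5} ; sig = [2:1]
  • {2,6}:  v_{2} + v_{6} = v_{1} ; sig = [2:1]
  • {3,5}:  v_{3} + v_{5} = v_{4} ; sig = [2:1]
  • {5,6}:  v_{5} + v_{6} = v_{2} ; sig = [2:1]
  • {1,5}:  v_{1} + v_{5} = 2·v_{2} ; sig = [2:2]

Signatures (|P|; sorted positive RHS coefficients), sorted:
    |P|=2: 9 collections, coeffs (), (), (1), (1), (1), (1), (1), (1), (2)


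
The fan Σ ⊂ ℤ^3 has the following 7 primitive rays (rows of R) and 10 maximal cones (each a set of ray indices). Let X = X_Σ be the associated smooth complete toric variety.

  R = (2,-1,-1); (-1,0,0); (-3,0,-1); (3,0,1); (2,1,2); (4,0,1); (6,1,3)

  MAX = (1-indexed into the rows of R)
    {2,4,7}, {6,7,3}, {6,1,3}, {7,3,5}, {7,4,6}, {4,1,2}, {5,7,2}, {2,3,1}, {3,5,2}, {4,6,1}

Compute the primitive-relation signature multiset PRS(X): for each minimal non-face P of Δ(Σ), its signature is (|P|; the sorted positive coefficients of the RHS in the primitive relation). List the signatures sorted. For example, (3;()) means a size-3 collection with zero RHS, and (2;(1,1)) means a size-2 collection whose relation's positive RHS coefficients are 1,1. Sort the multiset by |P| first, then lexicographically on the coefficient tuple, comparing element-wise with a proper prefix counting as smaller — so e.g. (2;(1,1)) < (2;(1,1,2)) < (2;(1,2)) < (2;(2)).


Primitive collections (7):

  P = {3,4}:  v_{3} + v_{4} = 0 ; sig = (2;())
  P = {1,5}:  v_{1} + v_{5} = v_{6} ; sig = (2;(1))
  P = {2,6}:  v_{2} + v_{6} = v_{4} ; sig = (2;(1))
  P = {5,6}:  v_{5} + v_{6} = v_{7} ; sig = (2;(1))
  P = {4,5}:  v_{4} + v_{5} = v_{2} + v_{7} ; sig = (2;(1,1))
  P = {1,7}:  v_{1} + v_{7} = 2·v_{6} ; sig = (2;(2))
  P = {2,3,7}:  v_{2} + v_{3} + v_{7} = v_{5} ; sig = (3;(1))

Signatures (|P|; sorted positive RHS coefficients), sorted:
    (2;())
    (2;(1))
    (2;(1))
    (2;(1))
    (2;(1,1))
    (2;(2))
    (3;(1))


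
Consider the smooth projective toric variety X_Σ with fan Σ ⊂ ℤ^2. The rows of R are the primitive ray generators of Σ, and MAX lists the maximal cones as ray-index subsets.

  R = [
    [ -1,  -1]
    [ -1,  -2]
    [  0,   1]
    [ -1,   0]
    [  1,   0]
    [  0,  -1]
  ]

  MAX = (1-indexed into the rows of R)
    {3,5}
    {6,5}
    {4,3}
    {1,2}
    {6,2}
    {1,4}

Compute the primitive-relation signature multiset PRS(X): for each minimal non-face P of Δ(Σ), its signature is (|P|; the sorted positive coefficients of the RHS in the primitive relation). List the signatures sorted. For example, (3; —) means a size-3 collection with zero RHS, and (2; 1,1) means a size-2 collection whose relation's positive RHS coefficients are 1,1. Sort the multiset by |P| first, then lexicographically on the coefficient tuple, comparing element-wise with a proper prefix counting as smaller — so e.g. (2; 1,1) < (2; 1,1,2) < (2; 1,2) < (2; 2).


Δ(Σ) — 6 vertices, 9 min non-faces:

  P={3,6}:  v_{3} + v_{6} = 0  so sig = (2; —)
  P={4,5}:  v_{4} + v_{5} = 0  so sig = (2; —)
  P={1,3}:  v_{1} + v_{3} = v_{4}  so sig = (2; 1)
  P={1,5}:  v_{1} + v_{5} = v_{6}  so sig = (2; 1)
  P={1,6}:  v_{1} + v_{6} = v_{2}  so sig = (2; 1)
  P={2,3}:  v_{2} + v_{3} = v_{1}  so sig = (2; 1)
  P={4,6}:  v_{4} + v_{6} = v_{1}  so sig = (2; 1)
  P={2,4}:  v_{2} + v_{4} = 2·v_{1}  so sig = (2; 2)
  P={2,5}:  v_{2} + v_{5} = 2·v_{6}  so sig = (2; 2)

Signatures (|P|; sorted positive RHS coefficients), sorted:
{ (2; —) ×2,  (2; 1) ×5,  (2; 2) ×2 }


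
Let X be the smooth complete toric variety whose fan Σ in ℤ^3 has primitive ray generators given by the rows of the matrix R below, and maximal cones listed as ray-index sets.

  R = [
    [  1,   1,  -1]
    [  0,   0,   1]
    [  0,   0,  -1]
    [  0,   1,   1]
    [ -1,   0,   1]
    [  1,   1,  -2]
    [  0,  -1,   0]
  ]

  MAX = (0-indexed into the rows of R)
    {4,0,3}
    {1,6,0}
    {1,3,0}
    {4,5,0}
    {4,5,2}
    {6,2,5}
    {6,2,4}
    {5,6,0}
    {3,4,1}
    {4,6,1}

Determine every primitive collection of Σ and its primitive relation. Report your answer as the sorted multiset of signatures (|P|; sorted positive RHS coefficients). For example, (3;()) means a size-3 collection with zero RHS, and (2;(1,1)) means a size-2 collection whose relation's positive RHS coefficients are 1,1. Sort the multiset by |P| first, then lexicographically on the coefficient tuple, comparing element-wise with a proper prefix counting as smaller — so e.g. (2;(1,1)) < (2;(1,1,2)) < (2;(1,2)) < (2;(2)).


9 collections generate NE(X_Σ); each relation:

  P = {1,2}:  v_{1} + v_{2} = 0  →  sig = (2;())
  P = {0,2}:  v_{0} + v_{2} = v_{5}  →  sig = (2;(1))
  P = {1,5}:  v_{1} + v_{5} = v_{0}  →  sig = (2;(1))
  P = {3,6}:  v_{3} + v_{6} = v_{1}  →  sig = (2;(1))
  P = {2,3}:  v_{2} + v_{3} = v_{0} + v_{4}  →  sig = (2;(1,1))
  P = {3,5}:  v_{3} + v_{5} = 2·v_{0} + v_{4}  →  sig = (2;(1,2))
  P = {0,4,6}:  v_{0} + v_{4} + v_{6} = 0  →  sig = (3;())
  P = {0,1,4}:  v_{0} + v_{1} + v_{4} = v_{3}  →  sig = (3;(1))
  P = {4,5,6}:  v_{4} + v_{5} + v_{6} = v_{2}  →  sig = (3;(1))

Sorted signature multiset PRS(X):
    (2;())
    (2;(1))
    (2;(1))
    (2;(1))
    (2;(1,1))
    (2;(1,2))
    (3;())
    (3;(1))
    (3;(1))


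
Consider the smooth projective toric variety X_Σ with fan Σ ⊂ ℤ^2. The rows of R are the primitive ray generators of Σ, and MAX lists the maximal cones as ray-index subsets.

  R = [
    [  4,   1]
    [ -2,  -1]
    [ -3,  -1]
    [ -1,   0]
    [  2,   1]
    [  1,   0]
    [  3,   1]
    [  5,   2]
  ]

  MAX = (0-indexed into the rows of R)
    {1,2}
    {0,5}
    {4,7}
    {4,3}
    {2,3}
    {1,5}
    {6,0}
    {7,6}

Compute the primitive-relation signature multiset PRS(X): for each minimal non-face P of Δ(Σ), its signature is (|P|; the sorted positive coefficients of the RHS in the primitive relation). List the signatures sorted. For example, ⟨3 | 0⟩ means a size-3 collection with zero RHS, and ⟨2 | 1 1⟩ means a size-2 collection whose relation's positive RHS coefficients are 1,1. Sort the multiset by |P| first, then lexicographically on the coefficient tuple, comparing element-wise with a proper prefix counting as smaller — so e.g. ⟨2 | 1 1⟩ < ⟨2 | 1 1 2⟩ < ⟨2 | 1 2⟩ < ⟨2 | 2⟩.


20 minimal non-faces of Δ(Σ) (on 8 rays):

  P={1,4}:  v_{1} + v_{4} = 0  ⟹  sig = ⟨2 | 0⟩
  P={2,6}:  v_{2} + v_{6} = 0  ⟹  sig = ⟨2 | 0⟩
  P={3,5}:  v_{3} + v_{5} = 0  ⟹  sig = ⟨2 | 0⟩
  P={0,2}:  v_{0} + v_{2} = v_{5}  ⟹  sig = ⟨2 | 1⟩
  P={0,3}:  v_{0} + v_{3} = v_{6}  ⟹  sig = ⟨2 | 1⟩
  P={1,3}:  v_{1} + v_{3} = v_{2}  ⟹  sig = ⟨2 | 1⟩
  P={1,6}:  v_{1} + v_{6} = v_{5}  ⟹  sig = ⟨2 | 1⟩
  P={1,7}:  v_{1} + v_{7} = v_{6}  ⟹  sig = ⟨2 | 1⟩
  P={2,4}:  v_{2} + v_{4} = v_{3}  ⟹  sig = ⟨2 | 1⟩
  P={2,5}:  v_{2} + v_{5} = v_{1}  ⟹  sig = ⟨2 | 1⟩
  P={2,7}:  v_{2} + v_{7} = v_{4}  ⟹  sig = ⟨2 | 1⟩
  P={3,6}:  v_{3} + v_{6} = v_{4}  ⟹  sig = ⟨2 | 1⟩
  P={4,5}:  v_{4} + v_{5} = v_{6}  ⟹  sig = ⟨2 | 1⟩
  P={4,6}:  v_{4} + v_{6} = v_{7}  ⟹  sig = ⟨2 | 1⟩
  P={5,6}:  v_{5} + v_{6} = v_{0}  ⟹  sig = ⟨2 | 1⟩
  P={0,1}:  v_{0} + v_{1} = 2·v_{5}  ⟹  sig = ⟨2 | 2⟩
  P={0,4}:  v_{0} + v_{4} = 2·v_{6}  ⟹  sig = ⟨2 | 2⟩
  P={3,7}:  v_{3} + v_{7} = 2·v_{4}  ⟹  sig = ⟨2 | 2⟩
  P={5,7}:  v_{5} + v_{7} = 2·v_{6}  ⟹  sig = ⟨2 | 2⟩
  P={0,7}:  v_{0} + v_{7} = 3·v_{6}  ⟹  sig = ⟨2 | 3⟩

Hence PRS(X_Σ) =
[⟨2 | 0⟩, ⟨2 | 0⟩, ⟨2 | 0⟩, ⟨2 | 1⟩, ⟨2 | 1⟩, ⟨2 | 1⟩, ⟨2 | 1⟩, ⟨2 | 1⟩, ⟨2 | 1⟩, ⟨2 | 1⟩, ⟨2 | 1⟩, ⟨2 | 1⟩, ⟨2 | 1⟩, ⟨2 | 1⟩, ⟨2 | 1⟩, ⟨2 | 2⟩, ⟨2 | 2⟩, ⟨2 | 2⟩, ⟨2 | 2⟩, ⟨2 | 3⟩]
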